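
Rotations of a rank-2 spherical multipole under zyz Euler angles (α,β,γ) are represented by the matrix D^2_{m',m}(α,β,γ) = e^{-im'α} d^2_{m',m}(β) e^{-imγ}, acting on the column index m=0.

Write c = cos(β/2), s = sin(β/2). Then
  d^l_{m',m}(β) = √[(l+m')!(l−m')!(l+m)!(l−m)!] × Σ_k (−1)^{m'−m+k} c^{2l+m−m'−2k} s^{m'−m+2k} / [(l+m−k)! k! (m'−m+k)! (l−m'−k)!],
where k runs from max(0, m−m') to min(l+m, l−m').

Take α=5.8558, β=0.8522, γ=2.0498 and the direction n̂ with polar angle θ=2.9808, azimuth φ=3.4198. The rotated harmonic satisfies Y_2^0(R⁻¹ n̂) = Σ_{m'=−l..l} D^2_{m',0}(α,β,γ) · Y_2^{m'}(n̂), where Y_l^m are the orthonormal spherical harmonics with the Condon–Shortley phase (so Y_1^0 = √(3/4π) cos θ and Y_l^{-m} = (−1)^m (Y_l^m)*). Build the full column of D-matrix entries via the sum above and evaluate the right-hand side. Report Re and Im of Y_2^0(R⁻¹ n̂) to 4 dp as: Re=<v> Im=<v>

Re=0.2049 Im=0.0000

Need the full column D^2_{m',0} for m'=−2..2 at α=5.8558, β=0.8522, γ=2.0498.
cos(β/2)=0.910585, sin(β/2)=0.413323
d^2_{-2,0}: single k=2 term ⇒ +0.346972;  D = +0.227750-0.261763i
d^2_{-1,0}: k∈[1..2] ⇒ +0.764409 -0.157494 = +0.606915;  D = +0.552325-0.251562i
d^2_{0,0}: k∈[0..2] ⇒ +0.687514 -0.566603 +0.029185 = +0.150095;  D = +0.150095+0.000000i
d^2_{1,0}: k∈[0..1] ⇒ -0.764409 +0.157494 = -0.606915;  D = -0.552325-0.251562i
d^2_{2,0}: single k=0 term ⇒ +0.346972;  D = +0.227750+0.261763i
Y_2^{m'}(θ=2.9808,φ=3.4198) and Σ D·Y over m':
  (+0.2277-0.2618i)·(+0.0084-0.0052i)  (+0.5523-0.2516i)·(+0.1174-0.0335i)  (+0.1501+0.0000i)·(+0.6065+0.0000i)  (-0.5523-0.2516i)·(-0.1174-0.0335i)  (+0.2277+0.2618i)·(+0.0084+0.0052i)
Y_2^0(R⁻¹ n̂) = +0.204941-0.000000i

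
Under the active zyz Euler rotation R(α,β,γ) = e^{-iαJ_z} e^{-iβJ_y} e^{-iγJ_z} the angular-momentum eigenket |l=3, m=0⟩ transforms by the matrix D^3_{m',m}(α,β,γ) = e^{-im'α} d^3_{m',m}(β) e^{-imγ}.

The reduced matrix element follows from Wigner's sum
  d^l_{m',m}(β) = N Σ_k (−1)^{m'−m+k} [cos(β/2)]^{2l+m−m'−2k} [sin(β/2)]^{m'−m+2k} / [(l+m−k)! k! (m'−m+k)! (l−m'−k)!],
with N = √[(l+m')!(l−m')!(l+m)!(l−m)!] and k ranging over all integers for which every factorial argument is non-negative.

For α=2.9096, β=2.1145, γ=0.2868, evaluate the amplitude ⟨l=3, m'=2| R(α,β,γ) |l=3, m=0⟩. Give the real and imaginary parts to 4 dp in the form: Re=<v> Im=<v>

Split into d^3_{2,0}(β=2.1145) × two z-phases.
With c≡cos(β/2)=0.491269 and s≡sin(β/2)=0.871008, N=[120·1·6·6]^{1/2}=65.726707
The bounds max(0,m−m')=0 and min(l+m,l−m')=1 give 2 terms
  k=0: (−1)^2·65.7267/(12)·0.4913^4·0.8710^2 = +0.242038
  k=1: (−1)^3·65.7267/(12)·0.4913^2·0.8710^4 = -0.760830
d^3_{2,0}(2.1145) = +0.242038 -0.760830 = -0.518793
Phases: e^{-i·(2)·2.9096}=+0.894276+0.447516i, e^{-i·(0)·0.2868}=+1.000000+0.000000i ⇒ D=-0.463944-0.232168i

Re=-0.4639 Im=-0.2322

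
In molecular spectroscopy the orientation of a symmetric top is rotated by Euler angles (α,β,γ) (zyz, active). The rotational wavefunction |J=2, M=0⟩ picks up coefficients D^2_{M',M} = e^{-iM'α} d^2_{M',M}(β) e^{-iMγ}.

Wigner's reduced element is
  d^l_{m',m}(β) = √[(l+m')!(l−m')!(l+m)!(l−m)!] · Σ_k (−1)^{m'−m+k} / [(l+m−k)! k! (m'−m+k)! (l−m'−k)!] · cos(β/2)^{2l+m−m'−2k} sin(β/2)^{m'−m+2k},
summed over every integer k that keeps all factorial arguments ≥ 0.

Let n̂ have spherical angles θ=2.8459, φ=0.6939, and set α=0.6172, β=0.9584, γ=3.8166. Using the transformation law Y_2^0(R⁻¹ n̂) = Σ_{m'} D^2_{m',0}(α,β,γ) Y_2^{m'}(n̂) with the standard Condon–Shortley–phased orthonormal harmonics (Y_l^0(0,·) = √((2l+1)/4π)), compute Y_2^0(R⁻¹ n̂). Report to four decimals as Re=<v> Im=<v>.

Need the full column D^2_{m',0} for m'=−2..2 at α=0.6172, β=0.9584, γ=3.8166.
cos(β/2)=0.887364, sin(β/2)=0.461069
d^2_{-2,0}: single k=2 term ⇒ +0.410027;  D = +0.135345+0.387045i
d^2_{-1,0}: k∈[1..2] ⇒ +0.789128 -0.213048 = +0.576081;  D = +0.469795+0.333409i
d^2_{0,0}: k∈[0..2] ⇒ +0.620022 -0.669571 +0.045192 = -0.004356;  D = -0.004356+0.000000i
d^2_{1,0}: k∈[0..1] ⇒ -0.789128 +0.213048 = -0.576081;  D = -0.469795+0.333409i
d^2_{2,0}: single k=0 term ⇒ +0.410027;  D = +0.135345-0.387045i
Y_2^{m'}(θ=2.8459,φ=0.6939) and Σ D·Y over m':
  (+0.1353+0.3870i)·(+0.0060-0.0323i)  (+0.4698+0.3334i)·(-0.1656+0.1377i)  (-0.0044+0.0000i)·(+0.5504+0.0000i)  (-0.4698+0.3334i)·(+0.1656+0.1377i)  (+0.1353-0.3870i)·(+0.0060+0.0323i)
Y_2^0(R⁻¹ n̂) = -0.223206+0.000000i

Re=-0.2232 Im=0.0000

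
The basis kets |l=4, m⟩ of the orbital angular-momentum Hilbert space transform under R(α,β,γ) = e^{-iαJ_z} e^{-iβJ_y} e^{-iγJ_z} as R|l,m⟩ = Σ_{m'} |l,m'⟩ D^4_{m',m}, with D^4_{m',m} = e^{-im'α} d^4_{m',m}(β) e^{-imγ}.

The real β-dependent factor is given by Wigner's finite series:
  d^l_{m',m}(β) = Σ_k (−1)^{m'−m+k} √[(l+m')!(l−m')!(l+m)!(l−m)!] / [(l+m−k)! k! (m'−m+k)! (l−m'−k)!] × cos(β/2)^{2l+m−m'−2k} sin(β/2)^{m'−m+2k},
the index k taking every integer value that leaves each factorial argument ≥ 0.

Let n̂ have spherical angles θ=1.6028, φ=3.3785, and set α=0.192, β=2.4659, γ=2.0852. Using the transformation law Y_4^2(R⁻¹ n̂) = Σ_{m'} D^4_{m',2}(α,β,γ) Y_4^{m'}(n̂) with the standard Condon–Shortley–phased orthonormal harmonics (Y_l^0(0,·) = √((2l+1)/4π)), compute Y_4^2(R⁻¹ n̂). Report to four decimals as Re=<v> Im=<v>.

Need the full column D^4_{m',2} for m'=−4..4 at α=0.192, β=2.4659, γ=2.0852.
cos(β/2)=0.331456, sin(β/2)=0.943471
d^4_{-4,2}: single k=6 term ⇒ +0.410016;  D = -0.396150+0.105727i
d^4_{-3,2}: k∈[5..6] ⇒ +0.305566 -0.825256 = -0.519690;  D = +0.467317-0.227360i
d^4_{-2,2}: k∈[4..6] ⇒ +0.143453 -0.929830 +0.627809 = -0.158568;  D = +0.126730-0.095307i
d^4_{-1,2}: k∈[3..5] ⇒ +0.047515 -0.577465 +0.935752 = +0.405802;  D = -0.271821+0.301312i
d^4_{0,2}: k∈[2..4] ⇒ +0.011198 -0.241940 +0.735095 = +0.504353;  D = -0.260166+0.432071i
d^4_{1,2}: k∈[1..3] ⇒ +0.001759 -0.071272 +0.384977 = +0.315464;  D = -0.108169+0.296339i
d^4_{2,2}: k∈[0..2] ⇒ +0.000146 -0.014164 +0.143453 = +0.129434;  D = -0.020364+0.127822i
d^4_{3,2}: k∈[0..1] ⇒ -0.001552 +0.037714 = +0.036162;  D = +0.001230+0.036141i
d^4_{4,2}: single k=0 term ⇒ +0.006246;  D = +0.001400+0.006087i
Y_4^{m'}(θ=1.6028,φ=3.3785) and Σ D·Y over m':
  (-0.3962+0.1057i)·(+0.2577-0.3586i)  (+0.4673-0.2274i)·(+0.0303-0.0261i)  (+0.1267-0.0953i)·(-0.2952+0.1514i)  (-0.2718+0.3013i)·(-0.0440+0.0106i)  (-0.2602+0.4321i)·(+0.3141+0.0000i)  (-0.1082+0.2963i)·(+0.0440+0.0106i)  (-0.0204+0.1278i)·(-0.2952-0.1514i)  (+0.0012+0.0361i)·(-0.0303-0.0261i)  (+0.0014+0.0061i)·(+0.2577+0.3586i)
Y_4^2(R⁻¹ n̂) = -0.135365+0.295307i

Re=-0.1354 Im=0.2953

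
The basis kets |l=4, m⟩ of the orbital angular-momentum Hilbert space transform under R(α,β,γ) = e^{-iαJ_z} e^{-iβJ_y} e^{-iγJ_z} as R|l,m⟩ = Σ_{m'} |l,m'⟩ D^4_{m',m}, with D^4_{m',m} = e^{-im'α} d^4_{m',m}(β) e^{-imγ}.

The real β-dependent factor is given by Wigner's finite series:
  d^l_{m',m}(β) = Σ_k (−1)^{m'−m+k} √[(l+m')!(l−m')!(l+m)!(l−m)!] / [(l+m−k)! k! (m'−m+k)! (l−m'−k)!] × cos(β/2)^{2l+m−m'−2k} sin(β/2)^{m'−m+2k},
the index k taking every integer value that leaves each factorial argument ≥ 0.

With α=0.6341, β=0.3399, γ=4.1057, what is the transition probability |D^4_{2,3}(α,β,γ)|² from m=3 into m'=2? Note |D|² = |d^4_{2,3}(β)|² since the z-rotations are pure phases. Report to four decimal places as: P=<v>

Split into d^4_{2,3}(β=0.3399) × two z-phases.
Half-angle: c=0.985593, s=0.169133. N=√(720·2·5040·1)=2693.993318
k: max(0,(3)−(2))=1 … min(4+(3),4−(2))=2
  k=1: (−1)^0·2693.9933/(720)·0.9856^7·0.1691^1 = +0.571711
  k=2: (−1)^1·2693.9933/(240)·0.9856^5·0.1691^3 = -0.050508
d^4_{2,3}(0.3399) = +0.571711 -0.050508 = +0.521203
|D^4_{2,3}|² = |d^4_{2,3}(β)|² = (+0.521203)² = 0.271653 (the z-rotation phases have unit modulus)

P=0.2717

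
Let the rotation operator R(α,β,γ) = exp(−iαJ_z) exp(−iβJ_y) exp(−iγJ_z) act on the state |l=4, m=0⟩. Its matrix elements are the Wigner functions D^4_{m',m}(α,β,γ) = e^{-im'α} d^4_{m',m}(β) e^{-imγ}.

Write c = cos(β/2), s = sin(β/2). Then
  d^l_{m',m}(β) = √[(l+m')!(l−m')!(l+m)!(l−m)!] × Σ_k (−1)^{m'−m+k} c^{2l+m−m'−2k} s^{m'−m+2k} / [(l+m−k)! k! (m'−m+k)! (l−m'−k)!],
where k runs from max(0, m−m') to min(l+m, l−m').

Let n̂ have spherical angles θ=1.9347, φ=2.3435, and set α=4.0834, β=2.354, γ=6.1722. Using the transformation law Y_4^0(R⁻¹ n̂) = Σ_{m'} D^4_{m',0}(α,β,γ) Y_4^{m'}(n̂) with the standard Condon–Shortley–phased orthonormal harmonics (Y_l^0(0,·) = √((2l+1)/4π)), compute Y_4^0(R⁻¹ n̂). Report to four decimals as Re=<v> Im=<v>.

Need the full column D^4_{m',0} for m'=−4..4 at α=4.0834, β=2.354, γ=6.1722.
cos(β/2)=0.383697, sin(β/2)=0.923459
d^4_{-4,0}: single k=4 term ⇒ +0.131878;  D = -0.106899-0.077230i
d^4_{-3,0}: k∈[3..4] ⇒ +0.077492 -0.448867 = -0.371374;  D = -0.352966+0.115471i
d^4_{-2,0}: k∈[2..4] ⇒ +0.025816 -0.398762 +0.866171 = +0.493225;  D = -0.151786+0.469289i
d^4_{-1,0}: k∈[1..4] ⇒ +0.005057 -0.175736 +1.017934 -0.982713 = -0.135459;  D = +0.079694+0.109535i
d^4_{0,0}: k∈[0..4] ⇒ +0.000470 -0.043540 +0.567448 -1.460840 +0.528861 = -0.407600;  D = -0.407600+0.000000i
d^4_{1,0}: k∈[0..3] ⇒ -0.005057 +0.175736 -1.017934 +0.982713 = +0.135459;  D = -0.079694+0.109535i
d^4_{2,0}: k∈[0..2] ⇒ +0.025816 -0.398762 +0.866171 = +0.493225;  D = -0.151786-0.469289i
d^4_{3,0}: k∈[0..1] ⇒ -0.077492 +0.448867 = +0.371374;  D = +0.352966+0.115471i
d^4_{4,0}: single k=0 term ⇒ +0.131878;  D = -0.106899+0.077230i
Y_4^{m'}(θ=1.9347,φ=2.3435) and Σ D·Y over m':
  (-0.1069-0.0772i)·(-0.3371-0.0171i)  (-0.3530+0.1155i)·(-0.2667+0.2471i)  (-0.1518+0.4693i)·(+0.0008-0.0331i)  (+0.0797+0.1095i)·(-0.2321-0.2381i)  (-0.4076+0.0000i)·(-0.0253+0.0000i)  (-0.0797+0.1095i)·(+0.2321-0.2381i)  (-0.1518-0.4693i)·(+0.0008+0.0331i)  (+0.3530+0.1155i)·(+0.2667+0.2471i)  (-0.1069+0.0772i)·(-0.3371+0.0171i)
Y_4^0(R⁻¹ n̂) = +0.256858+0.000000i

Re=0.2569 Im=0.0000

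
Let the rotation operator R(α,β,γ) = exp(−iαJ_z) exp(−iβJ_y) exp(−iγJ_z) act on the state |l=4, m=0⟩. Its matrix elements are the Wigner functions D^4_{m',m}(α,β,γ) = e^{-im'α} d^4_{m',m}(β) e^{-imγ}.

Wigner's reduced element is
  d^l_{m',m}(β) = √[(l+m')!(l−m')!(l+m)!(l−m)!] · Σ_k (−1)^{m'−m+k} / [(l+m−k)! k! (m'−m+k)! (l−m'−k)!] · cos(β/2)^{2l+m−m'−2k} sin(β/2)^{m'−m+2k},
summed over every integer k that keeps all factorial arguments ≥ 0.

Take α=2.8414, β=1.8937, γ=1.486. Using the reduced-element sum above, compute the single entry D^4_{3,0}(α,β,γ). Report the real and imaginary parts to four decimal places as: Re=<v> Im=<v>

Re=-0.2486 Im=-0.3137

D^4_{3,0}(2.8414,1.8937,1.486) = e^{-i·3·2.8414}·d^4_{3,0}(1.8937)·e^{-i·0·1.486}. Compute d first:
c=cos(1.8937/2)=0.584242, s=sin(1.8937/2)=0.811579; N=√[5040·1·24·24]=1703.830978
k∈{0,1} keeps every argument non-negative
  k=0: (−1)^3·1703.8310/(144)·0.5842^5·0.8116^3 = -0.430549
  k=1: (−1)^4·1703.8310/(144)·0.5842^3·0.8116^5 = +0.830803
d^4_{3,0}(1.8937) = -0.430549 +0.830803 = +0.400254
D = (-0.621157-0.783686i)·(+0.400254)·(+1.000000+0.000000i) = -0.248621-0.313673i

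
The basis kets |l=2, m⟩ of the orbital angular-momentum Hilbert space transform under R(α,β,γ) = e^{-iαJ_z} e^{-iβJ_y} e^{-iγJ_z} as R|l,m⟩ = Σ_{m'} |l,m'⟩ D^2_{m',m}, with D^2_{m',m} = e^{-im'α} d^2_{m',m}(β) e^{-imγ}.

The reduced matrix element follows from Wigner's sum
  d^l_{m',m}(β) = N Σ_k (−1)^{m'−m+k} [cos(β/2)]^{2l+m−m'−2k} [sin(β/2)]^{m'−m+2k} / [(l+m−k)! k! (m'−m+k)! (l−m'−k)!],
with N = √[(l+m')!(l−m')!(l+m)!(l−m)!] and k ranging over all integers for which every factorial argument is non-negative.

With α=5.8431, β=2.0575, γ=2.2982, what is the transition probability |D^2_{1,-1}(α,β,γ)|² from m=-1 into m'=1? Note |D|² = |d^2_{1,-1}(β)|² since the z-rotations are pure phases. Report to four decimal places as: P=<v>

Split into d^2_{1,-1}(β=2.0575) × two z-phases.
Half-angle: c=0.515890, s=0.856655. N=√(6·1·1·6)=6.000000
k∈{0,1} keeps every argument non-negative
  k=0: (−1)^2·6.0000/(2)·0.5159^2·0.8567^2 = +0.585932
  k=1: (−1)^3·6.0000/(6)·0.5159^0·0.8567^4 = -0.538547
d^2_{1,-1}(2.0575) = +0.585932 -0.538547 = +0.047385
|D^2_{1,-1}|² = |d^2_{1,-1}(β)|² = (+0.047385)² = 0.002245 (the z-rotation phases have unit modulus)

P=0.0022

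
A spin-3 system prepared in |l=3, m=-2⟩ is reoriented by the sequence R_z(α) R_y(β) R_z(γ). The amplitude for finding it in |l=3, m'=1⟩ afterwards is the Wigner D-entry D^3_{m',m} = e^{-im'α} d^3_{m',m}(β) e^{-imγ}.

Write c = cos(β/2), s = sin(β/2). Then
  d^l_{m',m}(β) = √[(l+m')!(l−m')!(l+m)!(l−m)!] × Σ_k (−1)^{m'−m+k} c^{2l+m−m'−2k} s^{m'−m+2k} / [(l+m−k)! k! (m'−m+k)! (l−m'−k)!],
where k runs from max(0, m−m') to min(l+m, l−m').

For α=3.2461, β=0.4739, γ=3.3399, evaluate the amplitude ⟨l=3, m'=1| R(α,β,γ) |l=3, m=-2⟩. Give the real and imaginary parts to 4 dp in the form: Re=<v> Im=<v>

Re=0.0699 Im=0.0210

First d^3_{1,-2}(β=0.4739), then the phase factors e^{-i(1)α} and e^{-i(-2)γ}:
c=cos(0.4739/2)=0.972058, s=sin(0.4739/2)=0.234739; N=√[24·2·1·120]=75.894664
k∈{0,1} keeps every argument non-negative
  k=0: (−1)^3·75.8947/(12)·0.9721^3·0.2347^3 = -0.075139
  k=1: (−1)^4·75.8947/(24)·0.9721^1·0.2347^5 = +0.002191
d^3_{1,-2}(0.4739) = -0.075139 +0.002191 = -0.072948
Phases: e^{-i·(1)·3.2461}=-0.994544+0.104317i, e^{-i·(-2)·3.3399}=+0.922374+0.386298i ⇒ D=+0.069858+0.021007i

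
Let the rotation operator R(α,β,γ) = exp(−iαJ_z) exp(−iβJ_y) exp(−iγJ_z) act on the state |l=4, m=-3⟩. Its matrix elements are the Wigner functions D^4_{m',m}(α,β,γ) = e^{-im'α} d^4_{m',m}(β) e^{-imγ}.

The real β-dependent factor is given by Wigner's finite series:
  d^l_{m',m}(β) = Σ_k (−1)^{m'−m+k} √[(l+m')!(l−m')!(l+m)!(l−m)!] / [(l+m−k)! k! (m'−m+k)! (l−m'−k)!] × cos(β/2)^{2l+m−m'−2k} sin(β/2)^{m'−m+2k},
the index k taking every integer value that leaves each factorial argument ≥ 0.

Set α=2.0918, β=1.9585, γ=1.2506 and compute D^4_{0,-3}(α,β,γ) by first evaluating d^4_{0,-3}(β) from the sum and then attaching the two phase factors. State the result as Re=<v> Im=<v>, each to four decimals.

Re=-0.3636 Im=-0.2542

First d^4_{0,-3}(β=1.9585), then the phase factors e^{-i(0)α} and e^{-i(-3)γ}:
With c≡cos(β/2)=0.557645 and s≡sin(β/2)=0.830079, N=[24·24·1·5040]^{1/2}=1703.830978
k: max(0,(-3)−(0))=0 … min(4+(-3),4−(0))=1
  k=0: (−1)^3·1703.8310/(144)·0.5576^5·0.8301^3 = -0.364933
  k=1: (−1)^4·1703.8310/(144)·0.5576^3·0.8301^5 = +0.808605
d^4_{0,-3}(1.9585) = -0.364933 +0.808605 = +0.443672
Attach z-rotation phases: D = e^{-i(0)(2.0918)}·(+0.443672)·e^{-i(-3)(1.2506)} = -0.363602-0.254240i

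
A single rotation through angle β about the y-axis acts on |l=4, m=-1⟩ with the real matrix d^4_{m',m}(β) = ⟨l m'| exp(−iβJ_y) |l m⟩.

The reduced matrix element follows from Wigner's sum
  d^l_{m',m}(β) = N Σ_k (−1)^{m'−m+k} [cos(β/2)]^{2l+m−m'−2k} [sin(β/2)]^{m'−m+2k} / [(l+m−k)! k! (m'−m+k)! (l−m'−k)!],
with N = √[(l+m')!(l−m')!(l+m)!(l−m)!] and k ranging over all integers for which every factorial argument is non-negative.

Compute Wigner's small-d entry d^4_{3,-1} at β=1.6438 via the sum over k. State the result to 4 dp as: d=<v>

d^4_{3,-1}(β=1.6438) via Wigner's sum:
c=cos(1.6438/2)=0.680831, s=sin(1.6438/2)=0.732441; N=√[5040·1·6·120]=1904.940944
The bounds max(0,m−m')=0 and min(l+m,l−m')=1 give 2 terms
  k=0: (−1)^4·1904.9409/(144)·0.6808^4·0.7324^4 = +0.818023
  k=1: (−1)^5·1904.9409/(240)·0.6808^2·0.7324^6 = -0.568046
d^4_{3,-1}(1.6438) = +0.818023 -0.568046 = +0.249977

d=0.2500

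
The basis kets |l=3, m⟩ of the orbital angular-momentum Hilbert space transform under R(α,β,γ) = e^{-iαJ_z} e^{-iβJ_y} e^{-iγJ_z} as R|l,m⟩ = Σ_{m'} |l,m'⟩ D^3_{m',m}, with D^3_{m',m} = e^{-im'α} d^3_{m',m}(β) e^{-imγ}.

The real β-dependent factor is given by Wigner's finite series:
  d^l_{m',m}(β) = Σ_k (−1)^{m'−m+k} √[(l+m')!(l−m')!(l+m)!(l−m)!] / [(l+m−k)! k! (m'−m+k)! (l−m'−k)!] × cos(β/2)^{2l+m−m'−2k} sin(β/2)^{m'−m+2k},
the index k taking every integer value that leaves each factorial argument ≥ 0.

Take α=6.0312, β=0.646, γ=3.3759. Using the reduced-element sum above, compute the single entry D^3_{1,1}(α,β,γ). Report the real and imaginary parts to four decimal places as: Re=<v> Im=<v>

Re=-0.1301 Im=-0.0023

Split into d^3_{1,1}(β=0.646) × two z-phases.
Half-angle: c=0.948287, s=0.317413. N=√(24·2·24·2)=48.000000
k: max(0,(1)−(1))=0 … min(3+(1),3−(1))=2
  k=0: (−1)^0·48.0000/(48)·0.9483^6·0.3174^0 = +0.727177
  k=1: (−1)^1·48.0000/(6)·0.9483^4·0.3174^2 = -0.651777
  k=2: (−1)^2·48.0000/(8)·0.9483^2·0.3174^4 = +0.054768
d^3_{1,1}(0.646) = +0.727177 -0.651777 +0.054768 = +0.130168
Attach z-rotation phases: D = e^{-i(1)(6.0312)}·(+0.130168)·e^{-i(1)(3.3759)} = -0.130148-0.002301i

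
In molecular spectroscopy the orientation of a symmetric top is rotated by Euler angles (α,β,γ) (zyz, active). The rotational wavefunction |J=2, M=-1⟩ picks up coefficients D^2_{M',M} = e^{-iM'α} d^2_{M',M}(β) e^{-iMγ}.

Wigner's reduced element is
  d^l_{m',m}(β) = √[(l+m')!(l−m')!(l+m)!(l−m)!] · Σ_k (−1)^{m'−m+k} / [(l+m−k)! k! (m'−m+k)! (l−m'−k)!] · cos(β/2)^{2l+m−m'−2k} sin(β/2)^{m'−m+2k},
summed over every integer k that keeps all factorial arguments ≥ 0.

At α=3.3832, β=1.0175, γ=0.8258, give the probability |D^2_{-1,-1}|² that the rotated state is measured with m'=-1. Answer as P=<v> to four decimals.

First d^2_{-1,-1}(β=1.0175), then the phase factors e^{-i(-1)α} and e^{-i(-1)γ}:
c=cos(1.0175/2)=0.873354, s=sin(1.0175/2)=0.487086; N=√[1·6·1·6]=6.000000
Admissible k: 0..1 (factorial args all ≥0)
  k=0: (−1)^0·6.0000/(6)·0.8734^4·0.4871^0 = +0.581783
  k=1: (−1)^1·6.0000/(2)·0.8734^2·0.4871^2 = -0.542892
d^2_{-1,-1}(1.0175) = +0.581783 -0.542892 = +0.038892
|D^2_{-1,-1}|² = |d^2_{-1,-1}(β)|² = (+0.038892)² = 0.001513 (the z-rotation phases have unit modulus)

P=0.0015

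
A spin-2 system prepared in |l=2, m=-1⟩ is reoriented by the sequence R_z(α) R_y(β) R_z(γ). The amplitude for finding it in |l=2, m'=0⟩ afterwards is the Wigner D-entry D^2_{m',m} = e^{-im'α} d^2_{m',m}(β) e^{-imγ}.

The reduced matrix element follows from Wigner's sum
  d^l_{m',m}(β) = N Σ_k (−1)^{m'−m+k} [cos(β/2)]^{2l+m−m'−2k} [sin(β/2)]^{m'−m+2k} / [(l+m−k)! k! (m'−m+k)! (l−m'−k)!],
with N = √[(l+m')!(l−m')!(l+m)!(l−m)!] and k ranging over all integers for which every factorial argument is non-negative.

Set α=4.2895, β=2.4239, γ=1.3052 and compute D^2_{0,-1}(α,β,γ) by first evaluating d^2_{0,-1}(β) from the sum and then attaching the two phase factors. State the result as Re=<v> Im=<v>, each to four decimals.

Re=0.1593 Im=0.5855

Split into d^2_{0,-1}(β=2.4239) × two z-phases.
Half-angle: c=0.351194, s=0.936303. N=√(2·2·1·6)=4.898979
k∈{0,1} keeps every argument non-negative
  k=0: (−1)^1·4.8990/(2)·0.3512^3·0.9363^1 = -0.099342
  k=1: (−1)^2·4.8990/(2)·0.3512^1·0.9363^3 = +0.706109
d^2_{0,-1}(2.4239) = -0.099342 +0.706109 = +0.606767
Attach z-rotation phases: D = e^{-i(0)(4.2895)}·(+0.606767)·e^{-i(-1)(1.3052)} = +0.159267+0.585491i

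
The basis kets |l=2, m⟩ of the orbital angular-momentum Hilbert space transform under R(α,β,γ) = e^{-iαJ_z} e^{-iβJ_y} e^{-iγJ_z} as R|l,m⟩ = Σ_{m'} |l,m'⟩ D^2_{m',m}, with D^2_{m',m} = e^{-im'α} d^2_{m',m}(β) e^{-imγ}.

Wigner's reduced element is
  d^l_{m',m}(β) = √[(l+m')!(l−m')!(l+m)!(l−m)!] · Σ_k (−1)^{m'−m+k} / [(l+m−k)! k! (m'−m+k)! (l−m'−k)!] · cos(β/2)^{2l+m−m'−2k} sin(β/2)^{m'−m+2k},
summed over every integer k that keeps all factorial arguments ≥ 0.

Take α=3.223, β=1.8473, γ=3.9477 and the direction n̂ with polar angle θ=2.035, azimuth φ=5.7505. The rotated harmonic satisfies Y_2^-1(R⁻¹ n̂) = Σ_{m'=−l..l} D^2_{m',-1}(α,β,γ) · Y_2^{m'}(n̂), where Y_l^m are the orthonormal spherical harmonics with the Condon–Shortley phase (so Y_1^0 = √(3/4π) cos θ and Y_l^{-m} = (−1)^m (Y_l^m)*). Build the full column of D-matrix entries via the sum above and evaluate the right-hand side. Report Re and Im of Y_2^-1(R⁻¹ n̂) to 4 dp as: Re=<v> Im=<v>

Re=0.3626 Im=0.0440

Need the full column D^2_{m',-1} for m'=−2..2 at α=3.223, β=1.8473, γ=3.9477.
cos(β/2)=0.602912, sin(β/2)=0.797808
d^2_{-2,-1}: single k=1 term ⇒ +0.349696;  D = -0.197994-0.288246i
d^2_{-1,-1}: k∈[0..1] ⇒ +0.132135 -0.694106 = -0.561971;  D = -0.354796-0.435812i
d^2_{0,-1}: k∈[0..1] ⇒ -0.428288 +0.749936 = +0.321648;  D = -0.222681-0.232100i
d^2_{1,-1}: k∈[0..1] ⇒ +0.694106 -0.405128 = +0.288977;  D = +0.216357+0.191566i
d^2_{2,-1}: single k=0 term ⇒ -0.612320;  D = +0.489933+0.367290i
Y_2^{m'}(θ=2.035,φ=5.7505) and Σ D·Y over m':
  (-0.1980-0.2882i)·(+0.1495+0.2702i)  (-0.3548-0.4358i)·(-0.2664-0.1571i)  (-0.2227-0.2321i)·(-0.1257+0.0000i)  (+0.2164+0.1916i)·(+0.2664-0.1571i)  (+0.4899+0.3673i)·(+0.1495-0.2702i)
Y_2^-1(R⁻¹ n̂) = +0.362608+0.043997i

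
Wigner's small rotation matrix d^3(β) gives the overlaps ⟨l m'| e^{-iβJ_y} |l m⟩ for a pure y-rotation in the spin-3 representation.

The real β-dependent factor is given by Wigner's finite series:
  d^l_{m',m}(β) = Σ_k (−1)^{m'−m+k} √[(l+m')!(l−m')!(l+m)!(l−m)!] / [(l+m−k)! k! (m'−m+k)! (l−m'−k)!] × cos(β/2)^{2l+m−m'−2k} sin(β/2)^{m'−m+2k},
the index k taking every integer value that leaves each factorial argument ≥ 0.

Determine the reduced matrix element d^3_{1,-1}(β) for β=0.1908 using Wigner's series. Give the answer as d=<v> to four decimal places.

d=0.0528

d^3_{1,-1}(β=0.1908) via Wigner's sum:
c=cos(0.1908/2)=0.995453, s=sin(0.1908/2)=0.095255; N=√[24·2·2·24]=48.000000
Admissible k: 0..2 (factorial args all ≥0)
  k=0: (−1)^2·48.0000/(8)·0.9955^4·0.0953^2 = +0.053458
  k=1: (−1)^3·48.0000/(6)·0.9955^2·0.0953^4 = -0.000653
  k=2: (−1)^4·48.0000/(48)·0.9955^0·0.0953^6 = +0.000001
d^3_{1,-1}(0.1908) = +0.053458 -0.000653 +0.000001 = +0.052806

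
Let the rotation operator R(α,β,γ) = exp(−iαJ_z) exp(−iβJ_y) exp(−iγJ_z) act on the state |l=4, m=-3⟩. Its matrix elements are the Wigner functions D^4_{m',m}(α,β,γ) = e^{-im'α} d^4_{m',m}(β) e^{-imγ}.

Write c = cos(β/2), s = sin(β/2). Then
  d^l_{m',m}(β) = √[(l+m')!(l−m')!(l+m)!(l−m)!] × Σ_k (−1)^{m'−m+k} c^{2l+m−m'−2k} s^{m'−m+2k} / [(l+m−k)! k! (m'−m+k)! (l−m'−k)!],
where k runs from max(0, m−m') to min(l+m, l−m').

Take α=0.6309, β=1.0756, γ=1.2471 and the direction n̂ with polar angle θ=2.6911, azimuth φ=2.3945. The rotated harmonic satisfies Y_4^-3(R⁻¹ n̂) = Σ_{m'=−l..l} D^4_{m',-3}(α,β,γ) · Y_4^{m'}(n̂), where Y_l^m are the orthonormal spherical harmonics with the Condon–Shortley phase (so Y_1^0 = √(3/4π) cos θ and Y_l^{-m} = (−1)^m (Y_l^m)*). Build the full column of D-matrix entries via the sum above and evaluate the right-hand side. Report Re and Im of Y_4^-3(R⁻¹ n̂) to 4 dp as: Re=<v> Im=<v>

Re=0.2365 Im=-0.3306

Need the full column D^4_{m',-3} for m'=−4..4 at α=0.6309, β=1.0756, γ=1.2471.
cos(β/2)=0.858838, sin(β/2)=0.512248
d^4_{-4,-3}: single k=1 term ⇒ +0.499347;  D = +0.499264-0.009130i
d^4_{-3,-3}: k∈[0..1] ⇒ +0.295998 -0.737097 = -0.441099;  D = -0.351369+0.266661i
d^4_{-2,-3}: k∈[0..1] ⇒ -0.660575 +0.704987 = +0.044412;  D = +0.012730-0.042549i
d^4_{-1,-3}: k∈[0..1] ⇒ +0.835790 -0.495546 = +0.340244;  D = -0.113528-0.320745i
d^4_{0,-3}: k∈[0..1] ⇒ -0.743121 +0.264361 = -0.478760;  D = +0.395217+0.270213i
d^4_{1,-3}: k∈[0..1] ⇒ +0.495546 -0.105773 = +0.389773;  D = -0.389584+0.012156i
d^4_{2,-3}: k∈[0..1] ⇒ -0.250795 +0.029740 = -0.221055;  D = +0.174348-0.135898i
d^4_{3,-3}: k∈[0..1] ⇒ +0.093283 -0.004741 = +0.088542;  D = -0.024282+0.085147i
d^4_{4,-3}: single k=0 term ⇒ -0.022481;  D = -0.007774-0.021094i
Y_4^{m'}(θ=2.6911,φ=2.3945) and Σ D·Y over m':
  (+0.4993-0.0091i)·(-0.0157+0.0024i)  (-0.3514+0.2667i)·(-0.0578+0.0729i)  (+0.0127-0.0425i)·(+0.0227+0.2955i)  (-0.1135-0.3207i)·(+0.3636+0.3368i)  (+0.3952+0.2702i)·(+0.1772+0.0000i)  (-0.3896+0.0122i)·(-0.3636+0.3368i)  (+0.1743-0.1359i)·(+0.0227-0.2955i)  (-0.0243+0.0851i)·(+0.0578+0.0729i)  (-0.0078-0.0211i)·(-0.0157-0.0024i)
Y_4^-3(R⁻¹ n̂) = +0.236507-0.330602i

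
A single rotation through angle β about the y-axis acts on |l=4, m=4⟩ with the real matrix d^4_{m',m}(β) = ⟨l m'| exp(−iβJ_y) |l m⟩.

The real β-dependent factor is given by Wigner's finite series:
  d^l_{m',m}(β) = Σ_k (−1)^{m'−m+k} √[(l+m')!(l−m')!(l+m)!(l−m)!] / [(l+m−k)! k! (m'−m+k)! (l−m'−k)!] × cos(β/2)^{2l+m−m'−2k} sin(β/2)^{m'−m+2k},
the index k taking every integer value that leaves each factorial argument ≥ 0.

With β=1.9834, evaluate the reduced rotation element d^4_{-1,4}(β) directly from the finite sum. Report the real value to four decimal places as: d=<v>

d=0.5037

d^4_{-1,4}(β=1.9834) via Wigner's sum:
With c≡cos(β/2)=0.547268 and s≡sin(β/2)=0.836958, N=[6·120·40320·1]^{1/2}=5387.986637
Admissible k: 5..5 (factorial args all ≥0)
  k=5: (−1)^0·5387.9866/(720)·0.5473^3·0.8370^5 = +0.503745
d^4_{-1,4}(1.9834) = +0.503745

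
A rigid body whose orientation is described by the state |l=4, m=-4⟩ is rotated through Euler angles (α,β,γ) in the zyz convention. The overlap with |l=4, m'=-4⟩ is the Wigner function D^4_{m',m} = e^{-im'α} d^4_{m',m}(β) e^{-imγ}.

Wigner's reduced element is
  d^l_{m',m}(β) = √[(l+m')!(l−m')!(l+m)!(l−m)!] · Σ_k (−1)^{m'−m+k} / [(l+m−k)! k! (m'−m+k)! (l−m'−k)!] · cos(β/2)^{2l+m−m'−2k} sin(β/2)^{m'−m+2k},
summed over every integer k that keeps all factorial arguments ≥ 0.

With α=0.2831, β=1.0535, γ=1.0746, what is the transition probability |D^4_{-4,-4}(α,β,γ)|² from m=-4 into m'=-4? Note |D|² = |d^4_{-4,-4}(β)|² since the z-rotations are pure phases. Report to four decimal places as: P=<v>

P=0.0972

D^4_{-4,-4}(0.2831,1.0535,1.0746) = e^{-i·-4·0.2831}·d^4_{-4,-4}(1.0535)·e^{-i·-4·1.0746}. Compute d first:
Half-angle: c=0.864445, s=0.502727. N=√(1·40320·1·40320)=40320.000000
The bounds max(0,m−m')=0 and min(l+m,l−m')=0 give 1 term
  k=0: (−1)^0·40320.0000/(40320)·0.8644^8·0.5027^0 = +0.311818
d^4_{-4,-4}(1.0535) = +0.311818
|D^4_{-4,-4}|² = |d^4_{-4,-4}(β)|² = (+0.311818)² = 0.097230 (the z-rotation phases have unit modulus)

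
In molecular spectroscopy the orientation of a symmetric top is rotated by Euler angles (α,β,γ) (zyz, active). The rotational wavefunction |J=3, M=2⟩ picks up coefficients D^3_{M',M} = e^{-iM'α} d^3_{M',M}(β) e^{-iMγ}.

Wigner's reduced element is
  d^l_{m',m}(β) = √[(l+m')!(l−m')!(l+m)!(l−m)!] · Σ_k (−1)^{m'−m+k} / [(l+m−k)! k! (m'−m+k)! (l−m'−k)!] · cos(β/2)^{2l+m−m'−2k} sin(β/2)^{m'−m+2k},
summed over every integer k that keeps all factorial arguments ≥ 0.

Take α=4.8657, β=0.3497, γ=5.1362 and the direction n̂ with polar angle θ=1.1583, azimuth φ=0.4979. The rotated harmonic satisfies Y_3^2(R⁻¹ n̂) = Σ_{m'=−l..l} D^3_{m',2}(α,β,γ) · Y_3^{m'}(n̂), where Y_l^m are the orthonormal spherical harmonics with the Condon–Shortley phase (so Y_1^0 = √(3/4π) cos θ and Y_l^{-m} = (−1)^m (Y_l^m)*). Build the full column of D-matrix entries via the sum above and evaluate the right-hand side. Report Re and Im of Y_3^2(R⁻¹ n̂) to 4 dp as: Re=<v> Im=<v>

Need the full column D^3_{m',2} for m'=−3..3 at α=4.8657, β=0.3497, γ=5.1362.
cos(β/2)=0.984753, sin(β/2)=0.173960
d^3_{-3,2}: single k=5 term ⇒ +0.000384;  D = -0.000145-0.000356i
d^3_{-2,2}: k∈[4..5] ⇒ +0.004440 -0.000028 = +0.004413;  D = +0.003783-0.002273i
d^3_{-1,2}: k∈[3..4] ⇒ +0.031795 -0.000496 = +0.031299;  D = +0.020027+0.024053i
d^3_{0,2}: k∈[2..3] ⇒ +0.155873 -0.004864 = +0.151008;  D = -0.099933+0.113212i
d^3_{1,2}: k∈[1..2] ⇒ +0.509432 -0.031795 = +0.477637;  D = -0.402158-0.257693i
d^3_{2,2}: k∈[0..1] ⇒ +0.911933 -0.142292 = +0.769641;  D = +0.311405-0.703829i
d^3_{3,2}: single k=0 term ⇒ -0.394604;  D = -0.381011-0.102681i
Y_3^{m'}(θ=1.1583,φ=0.4979) and Σ D·Y over m':
  (-0.0001-0.0004i)·(+0.0247-0.3198i)  (+0.0038-0.0023i)·(+0.1870-0.2886i)  (+0.0200+0.0241i)·(-0.0511+0.0278i)  (-0.0999+0.1132i)·(-0.3286+0.0000i)  (-0.4022-0.2577i)·(+0.0511+0.0278i)  (+0.3114-0.7038i)·(+0.1870+0.2886i)  (-0.3810-0.1027i)·(-0.0247-0.3198i)
Y_3^2(R⁻¹ n̂) = +0.255599+0.018957i

Re=0.2556 Im=0.0190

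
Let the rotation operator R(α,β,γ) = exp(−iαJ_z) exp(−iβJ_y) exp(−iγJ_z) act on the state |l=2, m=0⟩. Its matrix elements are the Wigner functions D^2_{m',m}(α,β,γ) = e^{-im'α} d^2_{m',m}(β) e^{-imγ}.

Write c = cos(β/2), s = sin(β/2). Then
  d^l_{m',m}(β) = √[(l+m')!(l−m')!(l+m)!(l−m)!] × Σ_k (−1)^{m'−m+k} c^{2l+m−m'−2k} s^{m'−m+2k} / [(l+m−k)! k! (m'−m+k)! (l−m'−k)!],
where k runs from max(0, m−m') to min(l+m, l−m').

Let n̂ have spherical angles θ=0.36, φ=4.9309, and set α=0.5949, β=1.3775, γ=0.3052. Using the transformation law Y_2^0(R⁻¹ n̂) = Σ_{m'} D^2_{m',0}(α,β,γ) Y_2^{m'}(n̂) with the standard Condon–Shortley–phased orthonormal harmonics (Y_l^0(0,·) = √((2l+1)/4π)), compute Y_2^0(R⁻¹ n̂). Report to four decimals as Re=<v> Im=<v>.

Need the full column D^2_{m',0} for m'=−2..2 at α=0.5949, β=1.3775, γ=0.3052.
cos(β/2)=0.772041, sin(β/2)=0.635573
d^2_{-2,0}: single k=2 term ⇒ +0.589776;  D = +0.219305+0.547486i
d^2_{-1,0}: k∈[1..2] ⇒ +0.716411 -0.485525 = +0.230886;  D = +0.191221+0.129394i
d^2_{0,0}: k∈[0..2] ⇒ +0.355273 -0.963100 +0.163178 = -0.444649;  D = -0.444649+0.000000i
d^2_{1,0}: k∈[0..1] ⇒ -0.716411 +0.485525 = -0.230886;  D = -0.191221+0.129394i
d^2_{2,0}: single k=0 term ⇒ +0.589776;  D = +0.219305-0.547486i
Y_2^{m'}(θ=0.36,φ=4.9309) and Σ D·Y over m':
  (+0.2193+0.5475i)·(-0.0434+0.0203i)  (+0.1912+0.1294i)·(+0.0552+0.2486i)  (-0.4446+0.0000i)·(+0.5134+0.0000i)  (-0.1912+0.1294i)·(-0.0552+0.2486i)  (+0.2193-0.5475i)·(-0.0434-0.0203i)
Y_2^0(R⁻¹ n̂) = -0.312763+0.000000i

Re=-0.3128 Im=0.0000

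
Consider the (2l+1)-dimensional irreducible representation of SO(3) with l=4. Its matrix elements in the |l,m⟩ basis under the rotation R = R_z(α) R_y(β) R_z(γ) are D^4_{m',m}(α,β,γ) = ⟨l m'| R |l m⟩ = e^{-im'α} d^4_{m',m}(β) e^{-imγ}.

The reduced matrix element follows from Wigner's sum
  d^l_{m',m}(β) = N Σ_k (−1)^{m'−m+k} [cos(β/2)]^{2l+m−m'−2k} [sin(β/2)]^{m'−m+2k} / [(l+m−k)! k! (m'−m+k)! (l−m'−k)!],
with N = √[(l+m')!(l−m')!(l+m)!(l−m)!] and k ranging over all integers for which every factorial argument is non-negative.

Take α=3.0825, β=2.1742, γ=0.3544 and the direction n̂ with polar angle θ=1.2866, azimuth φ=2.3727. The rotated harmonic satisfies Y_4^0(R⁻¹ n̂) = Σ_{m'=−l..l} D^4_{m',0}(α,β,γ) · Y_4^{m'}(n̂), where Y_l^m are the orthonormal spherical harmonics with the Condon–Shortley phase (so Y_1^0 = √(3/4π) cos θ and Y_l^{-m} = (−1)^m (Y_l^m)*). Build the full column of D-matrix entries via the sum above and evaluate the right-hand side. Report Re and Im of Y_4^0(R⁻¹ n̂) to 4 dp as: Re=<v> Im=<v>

Re=-0.1589 Im=0.0000

Need the full column D^4_{m',0} for m'=−4..4 at α=3.0825, β=2.1742, γ=0.3544.
cos(β/2)=0.465055, sin(β/2)=0.885282
d^4_{-4,0}: single k=4 term ⇒ +0.240376;  D = +0.233692-0.056290i
d^4_{-3,0}: k∈[3..4] ⇒ +0.178578 -0.647119 = -0.468541;  D = +0.461197-0.082628i
d^4_{-2,0}: k∈[2..4] ⇒ +0.075216 -0.726829 +0.987686 = +0.336073;  D = +0.333728-0.039626i
d^4_{-1,0}: k∈[1..4] ⇒ +0.018626 -0.404978 +1.467528 -0.886320 = +0.194857;  D = -0.194517+0.011508i
d^4_{0,0}: k∈[0..4] ⇒ +0.002188 -0.126855 +1.034296 -1.665780 +0.377271 = -0.378880;  D = -0.378880+0.000000i
d^4_{1,0}: k∈[0..3] ⇒ -0.018626 +0.404978 -1.467528 +0.886320 = -0.194857;  D = +0.194517+0.011508i
d^4_{2,0}: k∈[0..2] ⇒ +0.075216 -0.726829 +0.987686 = +0.336073;  D = +0.333728+0.039626i
d^4_{3,0}: k∈[0..1] ⇒ -0.178578 +0.647119 = +0.468541;  D = -0.461197-0.082628i
d^4_{4,0}: single k=0 term ⇒ +0.240376;  D = +0.233692+0.056290i
Y_4^{m'}(θ=1.2866,φ=2.3727) and Σ D·Y over m':
  (+0.2337-0.0563i)·(-0.3749+0.0248i)  (+0.4612-0.0826i)·(+0.2083-0.2301i)  (+0.3337-0.0396i)·(-0.0046-0.1385i)  (-0.1945+0.0115i)·(+0.2242+0.2169i)  (-0.3789+0.0000i)·(+0.0907+0.0000i)  (+0.1945+0.0115i)·(-0.2242+0.2169i)  (+0.3337+0.0396i)·(-0.0046+0.1385i)  (-0.4612-0.0826i)·(-0.2083-0.2301i)  (+0.2337+0.0563i)·(-0.3749-0.0248i)
Y_4^0(R⁻¹ n̂) = -0.158873-0.000000i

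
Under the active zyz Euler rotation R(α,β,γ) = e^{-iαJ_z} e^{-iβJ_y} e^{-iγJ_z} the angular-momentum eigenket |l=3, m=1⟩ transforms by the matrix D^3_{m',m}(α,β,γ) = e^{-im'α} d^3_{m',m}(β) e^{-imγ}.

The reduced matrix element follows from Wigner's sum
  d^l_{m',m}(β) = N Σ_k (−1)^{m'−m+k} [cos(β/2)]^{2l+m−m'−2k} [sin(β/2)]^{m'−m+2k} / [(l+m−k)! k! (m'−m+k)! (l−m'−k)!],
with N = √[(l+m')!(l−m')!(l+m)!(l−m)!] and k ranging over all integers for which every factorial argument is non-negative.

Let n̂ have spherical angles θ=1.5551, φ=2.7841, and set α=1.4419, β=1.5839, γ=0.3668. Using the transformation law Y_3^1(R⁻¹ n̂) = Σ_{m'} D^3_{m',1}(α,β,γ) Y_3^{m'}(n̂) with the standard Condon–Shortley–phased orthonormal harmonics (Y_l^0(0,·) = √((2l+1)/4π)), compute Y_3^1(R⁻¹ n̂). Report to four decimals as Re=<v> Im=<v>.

Re=0.0798 Im=0.2201

Need the full column D^3_{m',1} for m'=−3..3 at α=1.4419, β=1.5839, γ=0.3668.
cos(β/2)=0.702459, sin(β/2)=0.711724
d^3_{-3,1}: single k=4 term ⇒ +0.490382;  D = -0.335513-0.357639i
d^3_{-2,1}: k∈[3..4] ⇒ +0.790366 -0.405677 = +0.384689;  D = -0.312060+0.224953i
d^3_{-1,1}: k∈[2..4] ⇒ +0.740045 -1.012929 +0.129978 = -0.142906;  D = -0.067972-0.125705i
d^3_{0,1}: k∈[1..3] ⇒ +0.421703 -1.298704 +0.444397 = -0.432604;  D = -0.403827+0.155145i
d^3_{1,1}: k∈[0..2] ⇒ +0.120150 -0.986727 +0.759697 = -0.106880;  D = +0.025188+0.103870i
d^3_{2,1}: k∈[0..1] ⇒ -0.384960 +0.790366 = +0.405405;  D = -0.402999+0.044105i
d^3_{3,1}: single k=0 term ⇒ +0.477697;  D = -0.009500+0.477603i
Y_3^{m'}(θ=1.5551,φ=2.7841) and Σ D·Y over m':
  (-0.3355-0.3576i)·(-0.1993-0.3663i)  (-0.3121+0.2250i)·(+0.0121+0.0105i)  (-0.0680-0.1257i)·(+0.3023+0.1129i)  (-0.4038+0.1551i)·(-0.0176+0.0000i)  (+0.0252+0.1039i)·(-0.3023+0.1129i)  (-0.4030+0.0441i)·(+0.0121-0.0105i)  (-0.0095+0.4776i)·(+0.1993-0.3663i)
Y_3^1(R⁻¹ n̂) = +0.079768+0.220139i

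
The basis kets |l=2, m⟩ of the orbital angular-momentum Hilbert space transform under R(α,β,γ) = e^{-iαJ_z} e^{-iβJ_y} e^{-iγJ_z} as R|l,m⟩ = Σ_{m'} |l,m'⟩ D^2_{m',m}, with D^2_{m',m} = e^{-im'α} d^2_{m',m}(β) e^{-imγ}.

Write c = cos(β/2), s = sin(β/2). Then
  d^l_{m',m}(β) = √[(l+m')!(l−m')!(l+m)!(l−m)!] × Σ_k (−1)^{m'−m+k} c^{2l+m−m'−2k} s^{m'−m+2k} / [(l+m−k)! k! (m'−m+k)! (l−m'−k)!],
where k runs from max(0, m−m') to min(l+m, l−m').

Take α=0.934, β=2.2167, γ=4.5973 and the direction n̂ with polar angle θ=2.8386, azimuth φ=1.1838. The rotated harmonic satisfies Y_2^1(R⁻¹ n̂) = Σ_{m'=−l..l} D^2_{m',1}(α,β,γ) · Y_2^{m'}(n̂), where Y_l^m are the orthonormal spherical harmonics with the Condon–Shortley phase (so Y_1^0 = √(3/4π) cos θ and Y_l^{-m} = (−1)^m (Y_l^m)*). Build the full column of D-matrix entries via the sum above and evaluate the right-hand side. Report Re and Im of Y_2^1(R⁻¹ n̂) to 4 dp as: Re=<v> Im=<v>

Re=0.0876 Im=-0.3583

Need the full column D^2_{m',1} for m'=−2..2 at α=0.934, β=2.2167, γ=4.5973.
cos(β/2)=0.446139, sin(β/2)=0.894964
d^2_{-2,1}: single k=3 term ⇒ +0.639612;  D = -0.586015-0.256299i
d^2_{-1,1}: k∈[2..3] ⇒ +0.478269 -0.641537 = -0.163268;  D = +0.141549-0.081367i
d^2_{0,1}: k∈[1..2] ⇒ +0.194666 -0.783361 = -0.588695;  D = +0.067603-0.584800i
d^2_{1,1}: k∈[0..1] ⇒ +0.039617 -0.478269 = -0.438652;  D = -0.320393-0.299607i
d^2_{2,1}: single k=0 term ⇒ -0.158944;  D = -0.156316+0.028786i
Y_2^{m'}(θ=2.8386,φ=1.1838) and Σ D·Y over m':
  (-0.5860-0.2563i)·(-0.0246-0.0240i)  (+0.1415-0.0814i)·(-0.0830+0.2037i)  (+0.0676-0.5848i)·(+0.5465+0.0000i)  (-0.3204-0.2996i)·(+0.0830+0.2037i)  (-0.1563+0.0288i)·(-0.0246+0.0240i)
Y_2^1(R⁻¹ n̂) = +0.087614-0.358255i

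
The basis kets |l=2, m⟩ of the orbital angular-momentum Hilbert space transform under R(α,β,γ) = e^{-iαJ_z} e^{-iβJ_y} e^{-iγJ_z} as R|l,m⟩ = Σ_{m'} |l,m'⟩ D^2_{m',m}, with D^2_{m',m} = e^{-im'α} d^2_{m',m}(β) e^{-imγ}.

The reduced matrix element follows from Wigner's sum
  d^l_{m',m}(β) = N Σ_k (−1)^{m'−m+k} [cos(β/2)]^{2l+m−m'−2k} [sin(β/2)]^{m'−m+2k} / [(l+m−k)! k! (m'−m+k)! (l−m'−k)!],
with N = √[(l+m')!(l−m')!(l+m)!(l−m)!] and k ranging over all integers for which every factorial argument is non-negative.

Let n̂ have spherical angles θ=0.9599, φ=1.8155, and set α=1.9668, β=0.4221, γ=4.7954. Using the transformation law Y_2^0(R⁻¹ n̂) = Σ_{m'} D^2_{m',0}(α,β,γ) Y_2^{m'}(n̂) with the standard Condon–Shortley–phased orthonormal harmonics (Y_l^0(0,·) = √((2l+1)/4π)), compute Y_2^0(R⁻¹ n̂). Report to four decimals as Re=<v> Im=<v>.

Need the full column D^2_{m',0} for m'=−2..2 at α=1.9668, β=0.4221, γ=4.7954.
cos(β/2)=0.977811, sin(β/2)=0.209487
d^2_{-2,0}: single k=2 term ⇒ +0.102778;  D = -0.072193-0.073154i
d^2_{-1,0}: k∈[1..2] ⇒ +0.479731 -0.022019 = +0.457712;  D = -0.176555+0.422289i
d^2_{0,0}: k∈[0..2] ⇒ +0.914156 -0.167835 +0.001926 = +0.748247;  D = +0.748247+0.000000i
d^2_{1,0}: k∈[0..1] ⇒ -0.479731 +0.022019 = -0.457712;  D = +0.176555+0.422289i
d^2_{2,0}: single k=0 term ⇒ +0.102778;  D = -0.072193+0.073154i
Y_2^{m'}(θ=0.9599,φ=1.8155) and Σ D·Y over m':
  (-0.0722-0.0732i)·(-0.2288+0.1218i)  (-0.1766+0.4223i)·(-0.0879-0.3522i)  (+0.7482+0.0000i)·(-0.0041+0.0000i)  (+0.1766+0.4223i)·(+0.0879-0.3522i)  (-0.0722+0.0732i)·(-0.2288-0.1218i)
Y_2^0(R⁻¹ n̂) = +0.376292-0.000000i

Re=0.3763 Im=0.0000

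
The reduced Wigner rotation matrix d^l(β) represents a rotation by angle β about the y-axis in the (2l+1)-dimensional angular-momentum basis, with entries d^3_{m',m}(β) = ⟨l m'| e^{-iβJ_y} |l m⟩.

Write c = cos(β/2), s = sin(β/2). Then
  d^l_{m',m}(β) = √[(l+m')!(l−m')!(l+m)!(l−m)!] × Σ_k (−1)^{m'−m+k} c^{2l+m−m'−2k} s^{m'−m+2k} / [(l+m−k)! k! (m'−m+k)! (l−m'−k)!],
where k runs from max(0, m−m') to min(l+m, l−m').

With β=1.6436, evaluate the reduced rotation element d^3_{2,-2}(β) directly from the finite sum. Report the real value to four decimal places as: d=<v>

d=0.5126

d^3_{2,-2}(β=1.6436) via Wigner's sum:
c=cos(1.6436/2)=0.680904, s=sin(1.6436/2)=0.732373; N=√[120·1·1·120]=120.000000
k∈{0,1} keeps every argument non-negative
  k=0: (−1)^4·120.0000/(24)·0.6809^2·0.7324^4 = +0.666915
  k=1: (−1)^5·120.0000/(120)·0.6809^0·0.7324^6 = -0.154310
d^3_{2,-2}(1.6436) = +0.666915 -0.154310 = +0.512605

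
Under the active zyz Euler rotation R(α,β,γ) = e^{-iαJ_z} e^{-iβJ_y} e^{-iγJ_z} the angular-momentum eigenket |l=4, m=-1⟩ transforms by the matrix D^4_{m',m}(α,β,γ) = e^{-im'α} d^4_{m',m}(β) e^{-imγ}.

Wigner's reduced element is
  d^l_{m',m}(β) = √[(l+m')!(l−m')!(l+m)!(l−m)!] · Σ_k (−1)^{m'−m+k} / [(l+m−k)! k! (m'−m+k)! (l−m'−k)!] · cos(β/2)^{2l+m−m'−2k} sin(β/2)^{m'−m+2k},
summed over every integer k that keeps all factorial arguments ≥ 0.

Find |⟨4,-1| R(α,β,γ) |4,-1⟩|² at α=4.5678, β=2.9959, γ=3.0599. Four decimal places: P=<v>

P=0.0026

First d^4_{-1,-1}(β=2.9959), then the phase factors e^{-i(-1)α} and e^{-i(-1)γ}:
c=cos(2.9959/2)=0.072782, s=sin(2.9959/2)=0.997348; N=√[6·120·6·120]=720.000000
k∈{0,1,2,3} keeps every argument non-negative
  k=0: (−1)^0·720.0000/(720)·0.0728^8·0.9973^0 = +0.000000
  k=1: (−1)^1·720.0000/(48)·0.0728^6·0.9973^2 = -0.000002
  k=2: (−1)^2·720.0000/(24)·0.0728^4·0.9973^4 = +0.000833
  k=3: (−1)^3·720.0000/(72)·0.0728^2·0.9973^6 = -0.052135
d^4_{-1,-1}(2.9959) = +0.000000 -0.000002 +0.000833 -0.052135 = -0.051304
|D^4_{-1,-1}|² = |d^4_{-1,-1}(β)|² = (-0.051304)² = 0.002632 (the z-rotation phases have unit modulus)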